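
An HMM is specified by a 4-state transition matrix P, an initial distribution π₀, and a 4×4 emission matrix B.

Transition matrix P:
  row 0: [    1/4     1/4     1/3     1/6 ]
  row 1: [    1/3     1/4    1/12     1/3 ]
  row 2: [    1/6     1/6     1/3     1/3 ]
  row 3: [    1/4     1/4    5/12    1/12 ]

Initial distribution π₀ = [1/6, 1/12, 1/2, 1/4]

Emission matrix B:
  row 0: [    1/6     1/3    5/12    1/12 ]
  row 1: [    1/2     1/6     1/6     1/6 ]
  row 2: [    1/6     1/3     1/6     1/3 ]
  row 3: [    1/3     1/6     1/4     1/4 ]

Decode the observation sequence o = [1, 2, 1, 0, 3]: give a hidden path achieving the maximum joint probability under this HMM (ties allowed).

path = [2, 3, 2, 3, 2]

t=0: δ = [5.556e-02, 1.389e-02, 1.667e-01, 4.167e-02]  (obs o_0=1)
t=1: δ = [1.157e-02, 4.630e-03, 9.259e-03, 1.389e-02]  ψ = [2, 2, 2, 2]  (obs o_1=2)
t=2: δ = [1.157e-03, 5.787e-04, 1.929e-03, 5.144e-04]  ψ = [3, 3, 3, 2]  (obs o_2=1)
t=3: δ = [5.358e-05, 1.608e-04, 1.072e-04, 2.143e-04]  ψ = [2, 2, 2, 2]  (obs o_3=0)
t=4: δ = [4.465e-06, 8.931e-06, 2.977e-05, 1.340e-05]  ψ = [1, 3, 3, 1]  (obs o_4=3)
backtrack: best end state = 2; path = [2, 3, 2, 3, 2]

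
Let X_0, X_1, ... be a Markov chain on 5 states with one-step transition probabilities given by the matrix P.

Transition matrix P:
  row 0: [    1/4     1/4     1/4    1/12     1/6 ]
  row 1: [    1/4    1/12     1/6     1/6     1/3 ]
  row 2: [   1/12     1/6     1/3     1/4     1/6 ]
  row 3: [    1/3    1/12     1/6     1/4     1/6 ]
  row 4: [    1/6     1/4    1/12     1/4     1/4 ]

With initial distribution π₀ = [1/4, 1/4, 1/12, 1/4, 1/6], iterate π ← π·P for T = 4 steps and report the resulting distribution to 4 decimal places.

π = [0.2154, 0.1715, 0.2002, 0.1998, 0.2130]

t=0: π = [0.2500, 0.2500, 0.0833, 0.2500, 0.1667]
t=1: π = [0.2431, 0.1597, 0.1875, 0.1875, 0.2222]
t=2: π = [0.2159, 0.1765, 0.1997, 0.1962, 0.2118]
t=3: π = [0.2154, 0.1712, 0.2003, 0.1993, 0.2137]
t=4: π = [0.2154, 0.1715, 0.2002, 0.1998, 0.2130]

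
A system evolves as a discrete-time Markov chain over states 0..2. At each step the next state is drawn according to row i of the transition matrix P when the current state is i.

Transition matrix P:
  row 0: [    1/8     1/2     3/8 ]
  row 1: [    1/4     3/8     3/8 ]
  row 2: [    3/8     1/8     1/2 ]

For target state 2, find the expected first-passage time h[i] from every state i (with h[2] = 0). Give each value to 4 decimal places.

h = [2.6667, 2.6667, 0.0000]

First-step conditioning: h[2] = 0; for i ≠ 2, h[i] = 1 + Σ_k P[i][k]·h[k].
  h[0] = 1 + 1/8·h[0] + 1/2·h[1]
  h[1] = 1 + 1/4·h[0] + 3/8·h[1]
Solving the 2×2 linear system over states ≠ 2 gives exactly h = [8/3, 8/3, 0] (h[2] = 0 is the target).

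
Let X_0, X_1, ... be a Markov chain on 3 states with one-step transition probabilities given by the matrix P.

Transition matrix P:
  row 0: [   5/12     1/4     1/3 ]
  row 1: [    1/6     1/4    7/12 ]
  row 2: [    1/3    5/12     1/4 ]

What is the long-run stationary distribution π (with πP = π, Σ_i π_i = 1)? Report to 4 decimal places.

π = [0.3067, 0.3133, 0.3800]

Balance equations π_j = Σ_i π_i·P[i][j]:
  π_0 = 5/12·π_0 + 1/6·π_1 + 1/3·π_2
  π_1 = 1/4·π_0 + 1/4·π_1 + 5/12·π_2
  normalize: π_0 + π_1 + π_2 = 1
Solving the linear system gives exactly π = [23/75, 47/150, 19/50].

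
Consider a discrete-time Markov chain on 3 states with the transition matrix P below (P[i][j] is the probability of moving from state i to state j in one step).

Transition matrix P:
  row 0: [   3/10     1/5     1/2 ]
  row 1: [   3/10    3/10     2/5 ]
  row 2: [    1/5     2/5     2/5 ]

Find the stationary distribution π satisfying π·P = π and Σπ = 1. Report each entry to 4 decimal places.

π = [0.2574, 0.3168, 0.4257]

Balance equations π_j = Σ_i π_i·P[i][j]:
  π_0 = 3/10·π_0 + 3/10·π_1 + 1/5·π_2
  π_1 = 1/5·π_0 + 3/10·π_1 + 2/5·π_2
  normalize: π_0 + π_1 + π_2 = 1
Solving the linear system gives exactly π = [26/101, 32/101, 43/101].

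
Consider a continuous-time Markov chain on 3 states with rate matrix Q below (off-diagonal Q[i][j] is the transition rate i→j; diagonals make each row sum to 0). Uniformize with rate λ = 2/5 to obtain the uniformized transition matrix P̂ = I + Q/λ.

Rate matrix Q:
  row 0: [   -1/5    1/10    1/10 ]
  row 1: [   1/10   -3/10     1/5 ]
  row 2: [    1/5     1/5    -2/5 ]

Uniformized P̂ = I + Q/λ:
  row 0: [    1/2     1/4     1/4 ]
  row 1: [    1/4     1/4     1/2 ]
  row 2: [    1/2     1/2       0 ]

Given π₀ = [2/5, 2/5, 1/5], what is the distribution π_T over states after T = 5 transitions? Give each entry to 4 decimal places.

t=0: π = [0.4000, 0.4000, 0.2000]
t=1: π = [0.4000, 0.3000, 0.3000]
t=2: π = [0.4250, 0.3250, 0.2500]
t=3: π = [0.4188, 0.3125, 0.2688]
t=4: π = [0.4219, 0.3172, 0.2609]
t=5: π = [0.4207, 0.3152, 0.2641]

π = [0.4207, 0.3152, 0.2641]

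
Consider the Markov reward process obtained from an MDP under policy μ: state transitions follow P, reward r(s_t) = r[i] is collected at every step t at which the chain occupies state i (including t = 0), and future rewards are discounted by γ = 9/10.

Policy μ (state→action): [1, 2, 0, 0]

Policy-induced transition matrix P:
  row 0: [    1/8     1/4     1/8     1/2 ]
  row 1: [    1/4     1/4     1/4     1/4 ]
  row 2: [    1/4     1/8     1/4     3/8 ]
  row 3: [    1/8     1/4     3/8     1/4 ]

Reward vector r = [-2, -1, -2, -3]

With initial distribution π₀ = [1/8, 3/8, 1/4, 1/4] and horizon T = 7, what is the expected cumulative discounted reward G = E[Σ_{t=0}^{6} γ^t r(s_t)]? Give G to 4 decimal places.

G = -10.7719

t=0: π = [0.1250, 0.3750, 0.2500, 0.2500], E[r] = -1.8750, γ^t·E[r] = -1.875000, running G = -1.875000
t=1: π = [0.2031, 0.2188, 0.2656, 0.3125], E[r] = -2.0938, γ^t·E[r] = -1.884375, running G = -3.759375
t=2: π = [0.1855, 0.2168, 0.2637, 0.3340], E[r] = -2.1172, γ^t·E[r] = -1.714922, running G = -5.474297
t=3: π = [0.1851, 0.2170, 0.2686, 0.3293], E[r] = -2.1123, γ^t·E[r] = -1.539870, running G = -7.014167
t=4: π = [0.1857, 0.2164, 0.2680, 0.3298], E[r] = -2.1134, γ^t·E[r] = -1.386604, running G = -8.400771
t=5: π = [0.1856, 0.2165, 0.2680, 0.3299], E[r] = -2.1134, γ^t·E[r] = -1.247962, running G = -9.648732
t=6: π = [0.1856, 0.2165, 0.2680, 0.3299], E[r] = -2.1134, γ^t·E[r] = -1.123144, running G = -10.771877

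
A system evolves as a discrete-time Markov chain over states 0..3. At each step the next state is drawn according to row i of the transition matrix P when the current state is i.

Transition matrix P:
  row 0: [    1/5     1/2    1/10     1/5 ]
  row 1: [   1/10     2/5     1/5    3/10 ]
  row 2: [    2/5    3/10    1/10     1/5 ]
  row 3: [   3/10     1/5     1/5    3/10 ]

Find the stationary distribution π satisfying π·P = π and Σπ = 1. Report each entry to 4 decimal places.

Balance equations π_j = Σ_i π_i·P[i][j]:
  π_0 = 1/5·π_0 + 1/10·π_1 + 2/5·π_2 + 3/10·π_3
  π_1 = 1/2·π_0 + 2/5·π_1 + 3/10·π_2 + 1/5·π_3
  π_2 = 1/10·π_0 + 1/5·π_1 + 1/10·π_2 + 1/5·π_3
  normalize: π_0 + π_1 + π_2 + π_3 = 1
Solving the linear system gives exactly π = [29/130, 23/65, 21/130, 17/65].

π = [0.2231, 0.3538, 0.1615, 0.2615]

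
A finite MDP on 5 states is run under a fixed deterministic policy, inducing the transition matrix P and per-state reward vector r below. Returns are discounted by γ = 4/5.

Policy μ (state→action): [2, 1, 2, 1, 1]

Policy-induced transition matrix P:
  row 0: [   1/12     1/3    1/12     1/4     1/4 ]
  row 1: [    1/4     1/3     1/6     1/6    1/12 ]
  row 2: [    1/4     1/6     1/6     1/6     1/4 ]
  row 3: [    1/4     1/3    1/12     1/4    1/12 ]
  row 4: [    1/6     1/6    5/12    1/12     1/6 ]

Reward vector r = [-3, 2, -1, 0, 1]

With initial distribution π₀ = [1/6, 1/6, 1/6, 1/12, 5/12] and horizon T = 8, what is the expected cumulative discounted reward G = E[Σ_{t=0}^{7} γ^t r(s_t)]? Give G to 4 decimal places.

G = -0.2326

t=0: π = [0.1667, 0.1667, 0.1667, 0.0833, 0.4167], E[r] = 0.0833, γ^t·E[r] = 0.083333, running G = 0.083333
t=1: π = [0.1875, 0.2361, 0.2500, 0.1528, 0.1736], E[r] = -0.1667, γ^t·E[r] = -0.133333, running G = -0.050000
t=2: π = [0.2043, 0.2627, 0.1817, 0.1806, 0.1707], E[r] = -0.0984, γ^t·E[r] = -0.062963, running G = -0.112963
t=3: π = [0.2017, 0.2746, 0.1773, 0.1845, 0.1619], E[r] = -0.0714, γ^t·E[r] = -0.036543, running G = -0.149506
t=4: π = [0.2029, 0.2768, 0.1750, 0.1854, 0.1600], E[r] = -0.0700, γ^t·E[r] = -0.028678, running G = -0.178184
t=5: π = [0.2029, 0.2775, 0.1743, 0.1857, 0.1596], E[r] = -0.0682, γ^t·E[r] = -0.022351, running G = -0.200536
t=6: π = [0.2029, 0.2777, 0.1742, 0.1857, 0.1595], E[r] = -0.0680, γ^t·E[r] = -0.017830, running G = -0.218365
t=7: π = [0.2029, 0.2777, 0.1742, 0.1858, 0.1595], E[r] = -0.0679, γ^t·E[r] = -0.014246, running G = -0.232611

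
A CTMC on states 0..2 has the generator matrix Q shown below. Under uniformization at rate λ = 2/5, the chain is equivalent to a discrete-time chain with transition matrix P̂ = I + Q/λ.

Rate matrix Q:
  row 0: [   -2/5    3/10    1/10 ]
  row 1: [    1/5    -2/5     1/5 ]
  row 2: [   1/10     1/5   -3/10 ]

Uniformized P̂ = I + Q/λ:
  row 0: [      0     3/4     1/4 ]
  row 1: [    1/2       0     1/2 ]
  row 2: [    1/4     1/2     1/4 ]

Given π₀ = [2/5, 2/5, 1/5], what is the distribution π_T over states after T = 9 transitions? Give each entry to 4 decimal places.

π = [0.2753, 0.3802, 0.3445]

t=0: π = [0.4000, 0.4000, 0.2000]
t=1: π = [0.2500, 0.4000, 0.3500]
t=2: π = [0.2875, 0.3625, 0.3500]
t=3: π = [0.2688, 0.3906, 0.3406]
t=4: π = [0.2805, 0.3719, 0.3477]
t=5: π = [0.2729, 0.3842, 0.3430]
t=6: π = [0.2778, 0.3761, 0.3460]
t=7: π = [0.2746, 0.3814, 0.3440]
t=8: π = [0.2767, 0.3779, 0.3453]
t=9: π = [0.2753, 0.3802, 0.3445]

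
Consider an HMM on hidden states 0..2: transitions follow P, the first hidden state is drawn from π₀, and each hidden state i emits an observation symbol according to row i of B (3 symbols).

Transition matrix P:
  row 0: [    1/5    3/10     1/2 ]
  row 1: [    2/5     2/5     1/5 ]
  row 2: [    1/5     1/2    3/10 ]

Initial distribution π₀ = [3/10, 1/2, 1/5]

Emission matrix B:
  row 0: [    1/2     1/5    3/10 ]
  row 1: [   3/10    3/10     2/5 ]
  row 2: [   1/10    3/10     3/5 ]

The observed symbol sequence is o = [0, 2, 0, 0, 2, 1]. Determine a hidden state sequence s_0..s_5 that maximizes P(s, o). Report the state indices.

t=0: δ = [1.500e-01, 1.500e-01, 2.000e-02]  (obs o_0=0)
t=1: δ = [1.800e-02, 2.400e-02, 4.500e-02]  ψ = [1, 1, 0]  (obs o_1=2)
t=2: δ = [4.800e-03, 6.750e-03, 1.350e-03]  ψ = [1, 2, 2]  (obs o_2=0)
t=3: δ = [1.350e-03, 8.100e-04, 2.400e-04]  ψ = [1, 1, 0]  (obs o_3=0)
t=4: δ = [9.720e-05, 1.620e-04, 4.050e-04]  ψ = [1, 0, 0]  (obs o_4=2)
t=5: δ = [1.620e-05, 6.075e-05, 3.645e-05]  ψ = [2, 2, 2]  (obs o_5=1)
backtrack: best end state = 1; path = [0, 2, 1, 0, 2, 1]

path = [0, 2, 1, 0, 2, 1]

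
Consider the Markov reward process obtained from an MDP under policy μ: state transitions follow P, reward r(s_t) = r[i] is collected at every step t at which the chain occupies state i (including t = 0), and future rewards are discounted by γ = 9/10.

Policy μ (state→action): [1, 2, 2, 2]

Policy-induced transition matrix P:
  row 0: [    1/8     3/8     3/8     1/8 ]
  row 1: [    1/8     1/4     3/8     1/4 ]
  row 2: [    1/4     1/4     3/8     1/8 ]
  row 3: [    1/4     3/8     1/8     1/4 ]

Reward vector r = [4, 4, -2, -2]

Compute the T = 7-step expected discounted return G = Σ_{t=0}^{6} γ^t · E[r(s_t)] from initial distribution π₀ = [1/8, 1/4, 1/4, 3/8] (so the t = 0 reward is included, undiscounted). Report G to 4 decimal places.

t=0: π = [0.1250, 0.2500, 0.2500, 0.3750], E[r] = 0.2500, γ^t·E[r] = 0.250000, running G = 0.250000
t=1: π = [0.2031, 0.3125, 0.2813, 0.2031], E[r] = 1.0938, γ^t·E[r] = 0.984375, running G = 1.234375
t=2: π = [0.1855, 0.3008, 0.3242, 0.1895], E[r] = 0.9180, γ^t·E[r] = 0.743555, running G = 1.977930
t=3: π = [0.1892, 0.2969, 0.3276, 0.1863], E[r] = 0.9165, γ^t·E[r] = 0.668131, running G = 2.646061
t=4: π = [0.1892, 0.2969, 0.3284, 0.1854], E[r] = 0.9171, γ^t·E[r] = 0.601679, running G = 3.247740
t=5: π = [0.1892, 0.2968, 0.3287, 0.1853], E[r] = 0.9163, γ^t·E[r] = 0.541092, running G = 3.788831
t=6: π = [0.1892, 0.2968, 0.3287, 0.1853], E[r] = 0.9163, γ^t·E[r] = 0.486984, running G = 4.275816

G = 4.2758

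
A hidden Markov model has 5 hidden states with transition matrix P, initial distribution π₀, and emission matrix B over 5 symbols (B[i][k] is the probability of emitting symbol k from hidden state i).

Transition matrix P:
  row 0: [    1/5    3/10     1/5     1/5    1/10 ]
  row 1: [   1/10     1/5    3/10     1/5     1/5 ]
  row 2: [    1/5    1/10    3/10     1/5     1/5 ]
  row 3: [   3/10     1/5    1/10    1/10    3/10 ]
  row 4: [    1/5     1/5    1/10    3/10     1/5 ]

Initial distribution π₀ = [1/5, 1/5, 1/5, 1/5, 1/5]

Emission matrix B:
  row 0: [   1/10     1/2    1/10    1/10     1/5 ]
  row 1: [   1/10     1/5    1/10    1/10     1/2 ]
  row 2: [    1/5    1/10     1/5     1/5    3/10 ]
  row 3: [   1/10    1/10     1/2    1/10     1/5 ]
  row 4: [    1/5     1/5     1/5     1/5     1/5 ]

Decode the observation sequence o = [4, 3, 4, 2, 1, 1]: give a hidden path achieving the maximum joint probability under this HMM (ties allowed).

path = [1, 2, 2, 3, 0, 0]

t=0: δ = [4.000e-02, 1.000e-01, 6.000e-02, 4.000e-02, 4.000e-02]  (obs o_0=4)
t=1: δ = [1.200e-03, 2.000e-03, 6.000e-03, 2.000e-03, 4.000e-03]  ψ = [2, 1, 1, 1, 1]  (obs o_1=3)
t=2: δ = [2.400e-04, 4.000e-04, 5.400e-04, 2.400e-04, 2.400e-04]  ψ = [2, 4, 2, 2, 2]  (obs o_2=4)
t=3: δ = [1.080e-05, 8.000e-06, 3.240e-05, 5.400e-05, 2.160e-05]  ψ = [2, 1, 2, 2, 2]  (obs o_3=2)
t=4: δ = [8.100e-06, 2.160e-06, 9.720e-07, 6.480e-07, 3.240e-06]  ψ = [3, 3, 2, 2, 3]  (obs o_4=1)
t=5: δ = [8.100e-07, 4.860e-07, 1.620e-07, 1.620e-07, 1.620e-07]  ψ = [0, 0, 0, 0, 0]  (obs o_5=1)
backtrack: best end state = 0; path = [1, 2, 2, 3, 0, 0]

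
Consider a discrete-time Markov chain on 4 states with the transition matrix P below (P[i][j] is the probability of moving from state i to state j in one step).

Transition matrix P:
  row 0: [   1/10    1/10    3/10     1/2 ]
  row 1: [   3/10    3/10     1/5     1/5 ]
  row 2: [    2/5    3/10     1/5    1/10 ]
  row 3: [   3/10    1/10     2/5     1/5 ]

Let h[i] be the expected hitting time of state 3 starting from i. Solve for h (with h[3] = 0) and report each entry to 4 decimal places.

h = [2.9316, 3.8762, 4.1694, 0.0000]

First-step conditioning: h[3] = 0; for i ≠ 3, h[i] = 1 + Σ_k P[i][k]·h[k].
  h[0] = 1 + 1/10·h[0] + 1/10·h[1] + 3/10·h[2]
  h[1] = 1 + 3/10·h[0] + 3/10·h[1] + 1/5·h[2]
  h[2] = 1 + 2/5·h[0] + 3/10·h[1] + 1/5·h[2]
Solving the 3×3 linear system over states ≠ 3 gives exactly h = [900/307, 1190/307, 1280/307, 0] (h[3] = 0 is the target).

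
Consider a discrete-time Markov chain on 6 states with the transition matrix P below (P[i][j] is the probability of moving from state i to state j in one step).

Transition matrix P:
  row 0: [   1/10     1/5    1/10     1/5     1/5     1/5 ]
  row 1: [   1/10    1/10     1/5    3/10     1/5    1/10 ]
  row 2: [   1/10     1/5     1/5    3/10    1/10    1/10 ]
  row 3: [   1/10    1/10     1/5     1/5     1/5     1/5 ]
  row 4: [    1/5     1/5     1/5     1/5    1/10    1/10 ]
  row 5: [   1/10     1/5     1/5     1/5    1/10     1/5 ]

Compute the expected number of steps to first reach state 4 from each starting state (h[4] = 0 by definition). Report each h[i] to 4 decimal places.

First-step conditioning: h[4] = 0; for i ≠ 4, h[i] = 1 + Σ_k P[i][k]·h[k].
  h[0] = 1 + 1/10·h[0] + 1/5·h[1] + 1/10·h[2] + 1/5·h[3] + 1/5·h[5]
  h[1] = 1 + 1/10·h[0] + 1/10·h[1] + 1/5·h[2] + 3/10·h[3] + 1/10·h[5]
  h[2] = 1 + 1/10·h[0] + 1/5·h[1] + 1/5·h[2] + 3/10·h[3] + 1/10·h[5]
  h[3] = 1 + 1/10·h[0] + 1/10·h[1] + 1/5·h[2] + 1/5·h[3] + 1/5·h[5]
  h[5] = 1 + 1/10·h[0] + 1/5·h[1] + 1/5·h[2] + 1/5·h[3] + 1/5·h[5]
Solving the 5×5 linear system over states ≠ 4 gives exactly h = [500/83, 500/83, 550/83, 505/83, 0, 555/83] (h[4] = 0 is the target).

h = [6.0241, 6.0241, 6.6265, 6.0843, 0.0000, 6.6867]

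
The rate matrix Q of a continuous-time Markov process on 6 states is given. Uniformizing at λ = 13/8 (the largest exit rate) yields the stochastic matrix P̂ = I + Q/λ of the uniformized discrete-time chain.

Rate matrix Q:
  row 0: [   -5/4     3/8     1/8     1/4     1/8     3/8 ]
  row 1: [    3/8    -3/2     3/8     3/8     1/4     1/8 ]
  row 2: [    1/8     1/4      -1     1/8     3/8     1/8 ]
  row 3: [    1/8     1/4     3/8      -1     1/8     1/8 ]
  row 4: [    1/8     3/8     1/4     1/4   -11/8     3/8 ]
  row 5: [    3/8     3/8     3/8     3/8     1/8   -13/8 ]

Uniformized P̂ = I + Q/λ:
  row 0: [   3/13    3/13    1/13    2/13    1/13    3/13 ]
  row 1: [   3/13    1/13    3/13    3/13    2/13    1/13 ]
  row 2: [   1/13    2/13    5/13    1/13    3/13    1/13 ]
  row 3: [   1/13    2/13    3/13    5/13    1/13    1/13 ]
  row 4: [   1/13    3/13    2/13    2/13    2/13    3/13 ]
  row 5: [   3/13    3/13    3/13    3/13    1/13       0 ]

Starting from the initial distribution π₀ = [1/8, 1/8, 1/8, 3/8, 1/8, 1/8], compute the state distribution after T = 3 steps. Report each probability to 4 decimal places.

t=0: π = [0.1250, 0.1250, 0.1250, 0.3750, 0.1250, 0.1250]
t=1: π = [0.1346, 0.1731, 0.2212, 0.2500, 0.1154, 0.1058]
t=2: π = [0.1405, 0.1679, 0.2352, 0.2160, 0.1331, 0.1072]
t=3: π = [0.1409, 0.1702, 0.2351, 0.2068, 0.1363, 0.1108]

π = [0.1409, 0.1702, 0.2351, 0.2068, 0.1363, 0.1108]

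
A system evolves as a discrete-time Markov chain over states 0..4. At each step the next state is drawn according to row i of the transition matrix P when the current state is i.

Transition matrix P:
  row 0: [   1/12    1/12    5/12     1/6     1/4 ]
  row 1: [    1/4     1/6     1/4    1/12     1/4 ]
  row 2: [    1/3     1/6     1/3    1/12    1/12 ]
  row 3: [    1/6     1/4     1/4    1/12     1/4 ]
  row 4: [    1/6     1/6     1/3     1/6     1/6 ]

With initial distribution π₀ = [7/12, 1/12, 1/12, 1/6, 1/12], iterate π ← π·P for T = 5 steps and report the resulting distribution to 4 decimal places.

t=0: π = [0.5833, 0.0833, 0.0833, 0.1667, 0.0833]
t=1: π = [0.1389, 0.1319, 0.3611, 0.1389, 0.2292]
t=2: π = [0.2263, 0.1667, 0.3223, 0.1140, 0.1707]
t=3: π = [0.2154, 0.1573, 0.3288, 0.1164, 0.1821]
t=4: π = [0.2166, 0.1584, 0.3285, 0.1165, 0.1800]
t=5: π = [0.2166, 0.1583, 0.3285, 0.1164, 0.1803]

π = [0.2166, 0.1583, 0.3285, 0.1164, 0.1803]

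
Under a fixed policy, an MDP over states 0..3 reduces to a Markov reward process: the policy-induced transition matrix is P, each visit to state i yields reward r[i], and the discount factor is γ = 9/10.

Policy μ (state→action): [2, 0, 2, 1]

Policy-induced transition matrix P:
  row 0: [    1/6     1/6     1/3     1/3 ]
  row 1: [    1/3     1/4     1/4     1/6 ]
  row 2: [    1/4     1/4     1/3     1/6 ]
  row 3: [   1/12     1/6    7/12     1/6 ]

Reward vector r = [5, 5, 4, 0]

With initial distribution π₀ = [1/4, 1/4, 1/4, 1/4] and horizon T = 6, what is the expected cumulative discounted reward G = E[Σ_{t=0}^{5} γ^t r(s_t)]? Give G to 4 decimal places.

t=0: π = [0.2500, 0.2500, 0.2500, 0.2500], E[r] = 3.5000, γ^t·E[r] = 3.500000, running G = 3.500000
t=1: π = [0.2083, 0.2083, 0.3750, 0.2083], E[r] = 3.5833, γ^t·E[r] = 3.225000, running G = 6.725000
t=2: π = [0.2153, 0.2153, 0.3681, 0.2014], E[r] = 3.6250, γ^t·E[r] = 2.936250, running G = 9.661250
t=3: π = [0.2164, 0.2153, 0.3657, 0.2025], E[r] = 3.6215, γ^t·E[r] = 2.640094, running G = 12.301344
t=4: π = [0.2161, 0.2151, 0.3660, 0.2027], E[r] = 3.6203, γ^t·E[r] = 2.375262, running G = 14.676605
t=5: π = [0.2161, 0.2151, 0.3661, 0.2027], E[r] = 3.6205, γ^t·E[r] = 2.137840, running G = 16.814445

G = 16.8144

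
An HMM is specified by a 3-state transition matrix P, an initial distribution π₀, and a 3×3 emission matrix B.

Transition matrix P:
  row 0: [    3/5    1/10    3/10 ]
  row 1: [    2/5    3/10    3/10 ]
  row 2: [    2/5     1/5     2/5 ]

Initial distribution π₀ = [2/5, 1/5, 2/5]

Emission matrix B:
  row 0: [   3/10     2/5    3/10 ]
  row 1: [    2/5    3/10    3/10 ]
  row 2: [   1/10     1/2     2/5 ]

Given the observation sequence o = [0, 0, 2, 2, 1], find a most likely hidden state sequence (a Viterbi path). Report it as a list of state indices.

path = [0, 0, 0, 0, 0]

t=0: δ = [1.200e-01, 8.000e-02, 4.000e-02]  (obs o_0=0)
t=1: δ = [2.160e-02, 9.600e-03, 3.600e-03]  ψ = [0, 1, 0]  (obs o_1=0)
t=2: δ = [3.888e-03, 8.640e-04, 2.592e-03]  ψ = [0, 1, 0]  (obs o_2=2)
t=3: δ = [6.998e-04, 1.555e-04, 4.666e-04]  ψ = [0, 2, 0]  (obs o_3=2)
t=4: δ = [1.680e-04, 2.799e-05, 1.050e-04]  ψ = [0, 2, 0]  (obs o_4=1)
backtrack: best end state = 0; path = [0, 0, 0, 0, 0]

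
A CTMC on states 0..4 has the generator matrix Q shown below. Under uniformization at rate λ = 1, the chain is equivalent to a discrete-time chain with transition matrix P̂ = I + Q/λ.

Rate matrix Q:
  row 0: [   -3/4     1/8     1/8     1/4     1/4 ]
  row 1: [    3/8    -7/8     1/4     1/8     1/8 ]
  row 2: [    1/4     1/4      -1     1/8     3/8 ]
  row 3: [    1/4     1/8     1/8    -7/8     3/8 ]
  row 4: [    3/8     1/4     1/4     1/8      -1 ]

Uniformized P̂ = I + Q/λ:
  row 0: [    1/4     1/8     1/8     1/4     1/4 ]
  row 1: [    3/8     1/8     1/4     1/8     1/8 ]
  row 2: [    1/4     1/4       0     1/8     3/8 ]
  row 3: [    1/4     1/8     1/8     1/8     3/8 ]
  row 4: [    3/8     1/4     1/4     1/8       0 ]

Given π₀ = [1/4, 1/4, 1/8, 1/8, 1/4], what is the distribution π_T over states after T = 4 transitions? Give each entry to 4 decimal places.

t=0: π = [0.2500, 0.2500, 0.1250, 0.1250, 0.2500]
t=1: π = [0.3125, 0.1719, 0.1719, 0.1563, 0.1875]
t=2: π = [0.2949, 0.1699, 0.1484, 0.1641, 0.2227]
t=3: π = [0.2991, 0.1714, 0.1555, 0.1619, 0.2122]
t=4: π = [0.2979, 0.1710, 0.1535, 0.1624, 0.2152]

π = [0.2979, 0.1710, 0.1535, 0.1624, 0.2152]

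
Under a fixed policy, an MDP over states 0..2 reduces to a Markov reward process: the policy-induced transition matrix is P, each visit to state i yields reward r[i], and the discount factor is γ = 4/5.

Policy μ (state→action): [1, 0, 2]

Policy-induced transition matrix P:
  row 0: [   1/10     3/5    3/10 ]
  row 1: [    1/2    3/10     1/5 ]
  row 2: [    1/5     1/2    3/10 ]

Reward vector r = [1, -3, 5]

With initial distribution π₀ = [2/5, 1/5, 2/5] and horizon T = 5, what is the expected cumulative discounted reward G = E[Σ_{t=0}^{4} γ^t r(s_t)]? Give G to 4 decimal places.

t=0: π = [0.4000, 0.2000, 0.4000], E[r] = 1.8000, γ^t·E[r] = 1.800000, running G = 1.800000
t=1: π = [0.2200, 0.5000, 0.2800], E[r] = 0.1200, γ^t·E[r] = 0.096000, running G = 1.896000
t=2: π = [0.3280, 0.4220, 0.2500], E[r] = 0.3120, γ^t·E[r] = 0.199680, running G = 2.095680
t=3: π = [0.2938, 0.4484, 0.2578], E[r] = 0.2376, γ^t·E[r] = 0.121651, running G = 2.217331
t=4: π = [0.3051, 0.4397, 0.2552], E[r] = 0.2618, γ^t·E[r] = 0.107250, running G = 2.324581

G = 2.3246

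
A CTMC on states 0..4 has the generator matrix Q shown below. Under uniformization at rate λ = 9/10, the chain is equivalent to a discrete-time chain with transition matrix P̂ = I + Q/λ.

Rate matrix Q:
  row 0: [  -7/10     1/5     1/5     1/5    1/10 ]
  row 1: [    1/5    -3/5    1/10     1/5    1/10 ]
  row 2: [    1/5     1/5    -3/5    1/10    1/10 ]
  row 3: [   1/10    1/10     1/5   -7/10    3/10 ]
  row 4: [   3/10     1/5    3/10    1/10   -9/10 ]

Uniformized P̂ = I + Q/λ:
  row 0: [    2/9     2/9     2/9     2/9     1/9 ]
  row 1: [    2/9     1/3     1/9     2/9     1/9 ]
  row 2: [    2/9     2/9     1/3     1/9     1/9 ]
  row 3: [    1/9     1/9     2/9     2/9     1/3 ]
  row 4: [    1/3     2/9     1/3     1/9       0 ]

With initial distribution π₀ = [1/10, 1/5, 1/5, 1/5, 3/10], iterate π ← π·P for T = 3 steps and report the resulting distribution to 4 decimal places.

t=0: π = [0.1000, 0.2000, 0.2000, 0.2000, 0.3000]
t=1: π = [0.2333, 0.2222, 0.2556, 0.1667, 0.1222]
t=2: π = [0.2173, 0.2284, 0.2395, 0.1802, 0.1346]
t=3: π = [0.2171, 0.2276, 0.2384, 0.1807, 0.1362]

π = [0.2171, 0.2276, 0.2384, 0.1807, 0.1362]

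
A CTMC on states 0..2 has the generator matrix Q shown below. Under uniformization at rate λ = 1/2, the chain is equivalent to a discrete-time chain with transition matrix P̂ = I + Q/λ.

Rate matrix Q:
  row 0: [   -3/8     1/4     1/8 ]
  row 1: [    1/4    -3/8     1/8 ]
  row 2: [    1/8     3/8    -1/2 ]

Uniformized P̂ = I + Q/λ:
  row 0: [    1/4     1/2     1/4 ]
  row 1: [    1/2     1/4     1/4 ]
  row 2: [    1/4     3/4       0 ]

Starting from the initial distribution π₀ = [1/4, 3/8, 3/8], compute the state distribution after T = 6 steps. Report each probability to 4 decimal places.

t=0: π = [0.2500, 0.3750, 0.3750]
t=1: π = [0.3438, 0.5000, 0.1563]
t=2: π = [0.3750, 0.4141, 0.2109]
t=3: π = [0.3535, 0.4492, 0.1973]
t=4: π = [0.3623, 0.4370, 0.2007]
t=5: π = [0.3593, 0.4409, 0.1998]
t=6: π = [0.3602, 0.4397, 0.2000]

π = [0.3602, 0.4397, 0.2000]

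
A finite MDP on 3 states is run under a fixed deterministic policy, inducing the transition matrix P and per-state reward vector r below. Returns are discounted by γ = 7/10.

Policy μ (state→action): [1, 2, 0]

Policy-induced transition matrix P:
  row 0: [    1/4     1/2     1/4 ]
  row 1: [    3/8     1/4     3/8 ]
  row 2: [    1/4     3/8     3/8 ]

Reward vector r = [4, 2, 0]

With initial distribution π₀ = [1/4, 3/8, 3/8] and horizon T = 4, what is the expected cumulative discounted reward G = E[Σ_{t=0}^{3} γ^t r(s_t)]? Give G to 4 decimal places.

G = 4.6793

t=0: π = [0.2500, 0.3750, 0.3750], E[r] = 1.7500, γ^t·E[r] = 1.750000, running G = 1.750000
t=1: π = [0.2969, 0.3594, 0.3438], E[r] = 1.9063, γ^t·E[r] = 1.334375, running G = 3.084375
t=2: π = [0.2949, 0.3672, 0.3379], E[r] = 1.9141, γ^t·E[r] = 0.937891, running G = 4.022266
t=3: π = [0.2959, 0.3660, 0.3381], E[r] = 1.9155, γ^t·E[r] = 0.657026, running G = 4.679292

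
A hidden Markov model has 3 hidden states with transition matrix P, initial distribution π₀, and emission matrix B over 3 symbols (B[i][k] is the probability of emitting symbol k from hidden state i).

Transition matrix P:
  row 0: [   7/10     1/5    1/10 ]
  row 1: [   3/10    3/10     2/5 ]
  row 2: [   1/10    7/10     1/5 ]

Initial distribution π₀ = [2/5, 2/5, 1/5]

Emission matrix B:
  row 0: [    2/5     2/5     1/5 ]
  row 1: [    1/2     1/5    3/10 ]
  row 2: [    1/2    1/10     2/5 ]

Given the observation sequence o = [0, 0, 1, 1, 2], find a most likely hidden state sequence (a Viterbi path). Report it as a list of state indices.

path = [0, 0, 0, 0, 0]

t=0: δ = [1.600e-01, 2.000e-01, 1.000e-01]  (obs o_0=0)
t=1: δ = [4.480e-02, 3.500e-02, 4.000e-02]  ψ = [0, 2, 1]  (obs o_1=0)
t=2: δ = [1.254e-02, 5.600e-03, 1.400e-03]  ψ = [0, 2, 1]  (obs o_2=1)
t=3: δ = [3.512e-03, 5.018e-04, 2.240e-04]  ψ = [0, 0, 1]  (obs o_3=1)
t=4: δ = [4.917e-04, 2.107e-04, 1.405e-04]  ψ = [0, 0, 0]  (obs o_4=2)
backtrack: best end state = 0; path = [0, 0, 0, 0, 0]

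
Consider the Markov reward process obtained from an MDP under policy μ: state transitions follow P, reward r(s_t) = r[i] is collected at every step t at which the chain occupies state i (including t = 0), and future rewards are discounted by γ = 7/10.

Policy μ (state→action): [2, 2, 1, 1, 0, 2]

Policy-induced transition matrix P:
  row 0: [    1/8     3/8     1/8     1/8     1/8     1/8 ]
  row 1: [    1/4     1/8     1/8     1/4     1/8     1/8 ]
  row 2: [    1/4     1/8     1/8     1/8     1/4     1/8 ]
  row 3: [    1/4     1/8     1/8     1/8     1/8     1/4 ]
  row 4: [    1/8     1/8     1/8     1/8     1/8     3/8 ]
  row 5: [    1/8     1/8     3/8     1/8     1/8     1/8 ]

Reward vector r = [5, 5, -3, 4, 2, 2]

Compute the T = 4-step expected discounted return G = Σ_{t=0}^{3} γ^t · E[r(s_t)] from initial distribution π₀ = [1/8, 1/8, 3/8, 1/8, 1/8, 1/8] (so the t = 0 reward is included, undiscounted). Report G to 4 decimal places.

t=0: π = [0.1250, 0.1250, 0.3750, 0.1250, 0.1250, 0.1250], E[r] = 1.1250, γ^t·E[r] = 1.125000, running G = 1.125000
t=1: π = [0.2031, 0.1563, 0.1563, 0.1406, 0.1719, 0.1719], E[r] = 2.5781, γ^t·E[r] = 1.804688, running G = 2.929688
t=2: π = [0.1816, 0.1758, 0.1680, 0.1445, 0.1445, 0.1855], E[r] = 2.5215, γ^t·E[r] = 1.235527, running G = 4.165215
t=3: π = [0.1860, 0.1704, 0.1714, 0.1470, 0.1460, 0.1792], E[r] = 2.5063, γ^t·E[r] = 0.859677, running G = 5.024892

G = 5.0249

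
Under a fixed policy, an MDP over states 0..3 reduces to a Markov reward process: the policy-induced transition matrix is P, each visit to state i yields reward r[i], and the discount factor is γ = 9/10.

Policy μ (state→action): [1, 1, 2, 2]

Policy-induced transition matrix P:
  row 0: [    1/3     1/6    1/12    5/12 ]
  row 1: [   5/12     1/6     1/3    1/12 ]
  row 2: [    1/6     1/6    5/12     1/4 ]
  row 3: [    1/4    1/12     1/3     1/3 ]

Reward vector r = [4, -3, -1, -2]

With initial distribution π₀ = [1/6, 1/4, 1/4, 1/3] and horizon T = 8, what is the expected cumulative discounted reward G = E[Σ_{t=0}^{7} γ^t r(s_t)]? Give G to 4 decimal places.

t=0: π = [0.1667, 0.2500, 0.2500, 0.3333], E[r] = -1.0000, γ^t·E[r] = -1.000000, running G = -1.000000
t=1: π = [0.2847, 0.1389, 0.3125, 0.2639], E[r] = -0.1181, γ^t·E[r] = -0.106250, running G = -1.106250
t=2: π = [0.2708, 0.1447, 0.2882, 0.2963], E[r] = -0.2315, γ^t·E[r] = -0.187500, running G = -1.293750
t=3: π = [0.2727, 0.1420, 0.2896, 0.2957], E[r] = -0.2163, γ^t·E[r] = -0.157711, running G = -1.451461
t=4: π = [0.2722, 0.1420, 0.2893, 0.2964], E[r] = -0.2192, γ^t·E[r] = -0.143838, running G = -1.595299
t=5: π = [0.2722, 0.1420, 0.2894, 0.2964], E[r] = -0.2191, γ^t·E[r] = -0.129370, running G = -1.724669
t=6: π = [0.2722, 0.1420, 0.2894, 0.2964], E[r] = -0.2192, γ^t·E[r] = -0.116482, running G = -1.841151
t=7: π = [0.2722, 0.1420, 0.2894, 0.2964], E[r] = -0.2192, γ^t·E[r] = -0.104836, running G = -1.945986

G = -1.9460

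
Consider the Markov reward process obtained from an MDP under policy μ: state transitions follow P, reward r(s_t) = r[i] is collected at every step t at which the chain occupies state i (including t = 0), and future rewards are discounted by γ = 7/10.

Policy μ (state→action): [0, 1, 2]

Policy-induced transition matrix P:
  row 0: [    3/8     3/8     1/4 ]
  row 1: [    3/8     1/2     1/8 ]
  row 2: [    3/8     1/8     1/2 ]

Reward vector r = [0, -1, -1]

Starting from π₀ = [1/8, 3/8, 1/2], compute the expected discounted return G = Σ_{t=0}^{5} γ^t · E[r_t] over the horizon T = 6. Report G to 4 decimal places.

G = -2.0882

t=0: π = [0.1250, 0.3750, 0.5000], E[r] = -0.8750, γ^t·E[r] = -0.875000, running G = -0.875000
t=1: π = [0.3750, 0.2969, 0.3281], E[r] = -0.6250, γ^t·E[r] = -0.437500, running G = -1.312500
t=2: π = [0.3750, 0.3301, 0.2949], E[r] = -0.6250, γ^t·E[r] = -0.306250, running G = -1.618750
t=3: π = [0.3750, 0.3425, 0.2825], E[r] = -0.6250, γ^t·E[r] = -0.214375, running G = -1.833125
t=4: π = [0.3750, 0.3472, 0.2778], E[r] = -0.6250, γ^t·E[r] = -0.150063, running G = -1.983188
t=5: π = [0.3750, 0.3489, 0.2761], E[r] = -0.6250, γ^t·E[r] = -0.105044, running G = -2.088231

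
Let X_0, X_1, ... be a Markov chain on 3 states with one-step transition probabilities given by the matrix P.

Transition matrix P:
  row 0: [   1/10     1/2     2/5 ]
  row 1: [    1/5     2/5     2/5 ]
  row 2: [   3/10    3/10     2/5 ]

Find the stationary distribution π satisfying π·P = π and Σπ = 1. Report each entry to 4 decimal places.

Balance equations π_j = Σ_i π_i·P[i][j]:
  π_0 = 1/10·π_0 + 1/5·π_1 + 3/10·π_2
  π_1 = 1/2·π_0 + 2/5·π_1 + 3/10·π_2
  normalize: π_0 + π_1 + π_2 = 1
Solving the linear system gives exactly π = [12/55, 21/55, 2/5].

π = [0.2182, 0.3818, 0.4000]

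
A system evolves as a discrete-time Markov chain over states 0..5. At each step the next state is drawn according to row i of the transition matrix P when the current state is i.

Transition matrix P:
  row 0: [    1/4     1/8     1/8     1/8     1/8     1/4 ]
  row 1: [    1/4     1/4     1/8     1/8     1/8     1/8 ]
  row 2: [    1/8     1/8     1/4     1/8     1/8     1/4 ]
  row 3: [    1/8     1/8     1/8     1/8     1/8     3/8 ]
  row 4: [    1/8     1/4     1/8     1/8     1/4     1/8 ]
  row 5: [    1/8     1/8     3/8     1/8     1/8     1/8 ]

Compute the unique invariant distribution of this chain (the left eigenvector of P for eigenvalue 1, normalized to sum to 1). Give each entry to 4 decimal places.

Balance equations π_j = Σ_i π_i·P[i][j]:
  π_0 = 1/4·π_0 + 1/4·π_1 + 1/8·π_2 + 1/8·π_3 + 1/8·π_4 + 1/8·π_5
  π_1 = 1/8·π_0 + 1/4·π_1 + 1/8·π_2 + 1/8·π_3 + 1/4·π_4 + 1/8·π_5
  π_2 = 1/8·π_0 + 1/8·π_1 + 1/4·π_2 + 1/8·π_3 + 1/8·π_4 + 3/8·π_5
  π_3 = 1/8·π_0 + 1/8·π_1 + 1/8·π_2 + 1/8·π_3 + 1/8·π_4 + 1/8·π_5
  π_4 = 1/8·π_0 + 1/8·π_1 + 1/8·π_2 + 1/8·π_3 + 1/4·π_4 + 1/8·π_5
  normalize: π_0 + π_1 + π_2 + π_3 + π_4 + π_5 = 1
Solving the linear system gives exactly π = [57/343, 8/49, 2477/12348, 1/8, 1/7, 713/3528].

π = [0.1662, 0.1633, 0.2006, 0.1250, 0.1429, 0.2021]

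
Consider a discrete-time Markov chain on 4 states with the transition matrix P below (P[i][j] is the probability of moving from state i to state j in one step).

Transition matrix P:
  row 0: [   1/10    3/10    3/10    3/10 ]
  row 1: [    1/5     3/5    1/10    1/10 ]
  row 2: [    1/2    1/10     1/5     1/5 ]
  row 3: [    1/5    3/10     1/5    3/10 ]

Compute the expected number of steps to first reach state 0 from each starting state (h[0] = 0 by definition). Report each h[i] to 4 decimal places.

First-step conditioning: h[0] = 0; for i ≠ 0, h[i] = 1 + Σ_k P[i][k]·h[k].
  h[1] = 1 + 3/5·h[1] + 1/10·h[2] + 1/10·h[3]
  h[2] = 1 + 1/10·h[1] + 1/5·h[2] + 1/5·h[3]
  h[3] = 1 + 3/10·h[1] + 1/5·h[2] + 3/10·h[3]
Solving the 3×3 linear system over states ≠ 0 gives exactly h = [0, 710/169, 470/169, 680/169] (h[0] = 0 is the target).

h = [0.0000, 4.2012, 2.7811, 4.0237]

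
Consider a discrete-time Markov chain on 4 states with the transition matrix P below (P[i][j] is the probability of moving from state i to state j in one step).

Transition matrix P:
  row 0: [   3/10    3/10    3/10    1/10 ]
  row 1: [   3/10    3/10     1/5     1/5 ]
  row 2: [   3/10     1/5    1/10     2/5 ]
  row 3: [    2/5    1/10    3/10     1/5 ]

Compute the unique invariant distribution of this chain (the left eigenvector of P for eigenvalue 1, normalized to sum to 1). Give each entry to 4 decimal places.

π = [0.3214, 0.2342, 0.2305, 0.2140]

Balance equations π_j = Σ_i π_i·P[i][j]:
  π_0 = 3/10·π_0 + 3/10·π_1 + 3/10·π_2 + 2/5·π_3
  π_1 = 3/10·π_0 + 3/10·π_1 + 1/5·π_2 + 1/10·π_3
  π_2 = 3/10·π_0 + 1/5·π_1 + 1/10·π_2 + 3/10·π_3
  normalize: π_0 + π_1 + π_2 + π_3 = 1
Solving the linear system gives exactly π = [350/1089, 85/363, 251/1089, 233/1089].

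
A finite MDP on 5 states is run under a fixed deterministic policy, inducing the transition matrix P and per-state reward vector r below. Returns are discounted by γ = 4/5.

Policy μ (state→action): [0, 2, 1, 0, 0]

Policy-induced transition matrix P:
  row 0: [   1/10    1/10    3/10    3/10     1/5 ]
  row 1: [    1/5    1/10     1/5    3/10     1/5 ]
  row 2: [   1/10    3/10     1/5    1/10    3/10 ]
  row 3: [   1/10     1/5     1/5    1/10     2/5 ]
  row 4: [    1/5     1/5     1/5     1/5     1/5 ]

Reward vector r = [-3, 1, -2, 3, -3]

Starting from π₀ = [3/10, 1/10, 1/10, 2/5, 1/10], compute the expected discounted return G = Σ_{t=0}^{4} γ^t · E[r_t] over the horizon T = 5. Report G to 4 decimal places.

t=0: π = [0.3000, 0.1000, 0.1000, 0.4000, 0.1000], E[r] = -0.1000, γ^t·E[r] = -0.100000, running G = -0.100000
t=1: π = [0.1200, 0.1700, 0.2300, 0.1900, 0.2900], E[r] = -0.9500, γ^t·E[r] = -0.760000, running G = -0.860000
t=2: π = [0.1460, 0.1940, 0.2120, 0.1870, 0.2610], E[r] = -0.8900, γ^t·E[r] = -0.569600, running G = -1.429600
t=3: π = [0.1455, 0.1872, 0.2146, 0.1941, 0.2586], E[r] = -0.8720, γ^t·E[r] = -0.446464, running G = -1.876064
t=4: π = [0.1446, 0.1882, 0.2146, 0.1924, 0.2603], E[r] = -0.8783, γ^t·E[r] = -0.359748, running G = -2.235812

G = -2.2358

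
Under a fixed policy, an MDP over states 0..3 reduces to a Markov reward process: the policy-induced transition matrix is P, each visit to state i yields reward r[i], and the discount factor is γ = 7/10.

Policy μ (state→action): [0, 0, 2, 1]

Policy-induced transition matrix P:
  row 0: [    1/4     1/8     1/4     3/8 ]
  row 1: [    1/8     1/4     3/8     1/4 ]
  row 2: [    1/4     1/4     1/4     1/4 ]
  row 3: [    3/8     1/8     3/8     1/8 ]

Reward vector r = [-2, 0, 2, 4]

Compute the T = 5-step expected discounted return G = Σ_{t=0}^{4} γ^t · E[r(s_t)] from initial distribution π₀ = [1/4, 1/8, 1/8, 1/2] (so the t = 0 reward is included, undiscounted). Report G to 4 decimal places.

G = 3.5916

t=0: π = [0.2500, 0.1250, 0.1250, 0.5000], E[r] = 1.7500, γ^t·E[r] = 1.750000, running G = 1.750000
t=1: π = [0.2969, 0.1563, 0.3281, 0.2188], E[r] = 0.9375, γ^t·E[r] = 0.656250, running G = 2.406250
t=2: π = [0.2578, 0.1855, 0.2969, 0.2598], E[r] = 1.1172, γ^t·E[r] = 0.547422, running G = 2.953672
t=3: π = [0.2593, 0.1853, 0.3057, 0.2498], E[r] = 1.0918, γ^t·E[r] = 0.374486, running G = 3.328158
t=4: π = [0.2581, 0.1864, 0.3044, 0.2512], E[r] = 1.0974, γ^t·E[r] = 0.263489, running G = 3.591647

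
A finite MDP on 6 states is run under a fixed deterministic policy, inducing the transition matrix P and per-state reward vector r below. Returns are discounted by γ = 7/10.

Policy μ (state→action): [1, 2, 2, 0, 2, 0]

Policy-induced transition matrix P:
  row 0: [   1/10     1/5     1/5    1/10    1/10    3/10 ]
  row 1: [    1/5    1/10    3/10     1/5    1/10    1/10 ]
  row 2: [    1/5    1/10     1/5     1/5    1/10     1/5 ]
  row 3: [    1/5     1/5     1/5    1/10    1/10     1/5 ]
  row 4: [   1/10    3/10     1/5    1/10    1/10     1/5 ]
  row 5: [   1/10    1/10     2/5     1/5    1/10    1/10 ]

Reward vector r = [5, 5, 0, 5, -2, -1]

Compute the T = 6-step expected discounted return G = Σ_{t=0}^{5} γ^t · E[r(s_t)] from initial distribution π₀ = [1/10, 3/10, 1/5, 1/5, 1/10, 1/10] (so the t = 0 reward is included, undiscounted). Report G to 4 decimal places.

t=0: π = [0.1000, 0.3000, 0.2000, 0.2000, 0.1000, 0.1000], E[r] = 2.7000, γ^t·E[r] = 2.700000, running G = 2.700000
t=1: π = [0.1700, 0.1500, 0.2500, 0.1600, 0.1000, 0.1700], E[r] = 2.0300, γ^t·E[r] = 1.421000, running G = 4.121000
t=2: π = [0.1560, 0.1530, 0.2490, 0.1570, 0.1000, 0.1850], E[r] = 1.9450, γ^t·E[r] = 0.953050, running G = 5.074050
t=3: π = [0.1559, 0.1513, 0.2523, 0.1587, 0.1000, 0.1818], E[r] = 1.9477, γ^t·E[r] = 0.668061, running G = 5.742111
t=4: π = [0.1562, 0.1515, 0.2515, 0.1585, 0.1000, 0.1823], E[r] = 1.9489, γ^t·E[r] = 0.467924, running G = 6.210035
t=5: π = [0.1561, 0.1515, 0.2516, 0.1585, 0.1000, 0.1822], E[r] = 1.9485, γ^t·E[r] = 0.327484, running G = 6.537519

G = 6.5375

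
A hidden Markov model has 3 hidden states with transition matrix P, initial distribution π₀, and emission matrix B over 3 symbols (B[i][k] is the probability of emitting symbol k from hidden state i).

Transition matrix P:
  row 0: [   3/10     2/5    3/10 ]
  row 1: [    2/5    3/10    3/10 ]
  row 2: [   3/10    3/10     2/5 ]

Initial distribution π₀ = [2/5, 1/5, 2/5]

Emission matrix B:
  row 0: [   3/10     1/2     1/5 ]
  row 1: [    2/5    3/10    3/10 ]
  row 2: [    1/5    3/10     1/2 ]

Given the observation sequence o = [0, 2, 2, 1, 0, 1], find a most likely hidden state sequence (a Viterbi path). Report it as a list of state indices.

path = [0, 2, 2, 0, 1, 0]

t=0: δ = [1.200e-01, 8.000e-02, 8.000e-02]  (obs o_0=0)
t=1: δ = [7.200e-03, 1.440e-02, 1.800e-02]  ψ = [0, 0, 0]  (obs o_1=2)
t=2: δ = [1.152e-03, 1.620e-03, 3.600e-03]  ψ = [1, 2, 2]  (obs o_2=2)
t=3: δ = [5.400e-04, 3.240e-04, 4.320e-04]  ψ = [2, 2, 2]  (obs o_3=1)
t=4: δ = [4.860e-05, 8.640e-05, 3.456e-05]  ψ = [0, 0, 2]  (obs o_4=0)
t=5: δ = [1.728e-05, 7.776e-06, 7.776e-06]  ψ = [1, 1, 1]  (obs o_5=1)
backtrack: best end state = 0; path = [0, 2, 2, 0, 1, 0]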